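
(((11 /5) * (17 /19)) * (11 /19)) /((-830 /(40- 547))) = 1042899 /1498150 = 0.70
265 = 265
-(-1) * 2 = 2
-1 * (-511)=511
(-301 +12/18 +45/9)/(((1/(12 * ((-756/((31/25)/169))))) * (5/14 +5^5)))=10565231040/90427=116837.13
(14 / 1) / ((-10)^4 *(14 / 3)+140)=3 / 10030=0.00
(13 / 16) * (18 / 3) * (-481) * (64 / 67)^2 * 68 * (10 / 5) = -1306226688 / 4489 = -290983.89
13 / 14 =0.93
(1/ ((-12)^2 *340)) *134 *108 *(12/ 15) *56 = 5628/ 425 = 13.24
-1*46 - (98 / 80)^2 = -76001 / 1600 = -47.50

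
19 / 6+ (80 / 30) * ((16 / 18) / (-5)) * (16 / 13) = 9067 / 3510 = 2.58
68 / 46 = 34 / 23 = 1.48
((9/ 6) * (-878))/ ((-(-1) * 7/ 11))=-14487/ 7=-2069.57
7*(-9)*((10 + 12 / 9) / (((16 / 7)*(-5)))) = 2499 / 40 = 62.48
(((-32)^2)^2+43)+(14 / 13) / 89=1048619.01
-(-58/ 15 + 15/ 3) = -17/ 15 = -1.13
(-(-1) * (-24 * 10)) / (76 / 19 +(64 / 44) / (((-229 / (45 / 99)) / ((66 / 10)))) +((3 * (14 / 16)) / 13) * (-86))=31437120 / 1753201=17.93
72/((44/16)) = 288/11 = 26.18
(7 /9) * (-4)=-28 /9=-3.11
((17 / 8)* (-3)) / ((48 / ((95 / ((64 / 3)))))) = -4845 / 8192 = -0.59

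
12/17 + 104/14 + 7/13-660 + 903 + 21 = 421825/1547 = 272.67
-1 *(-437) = 437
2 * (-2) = -4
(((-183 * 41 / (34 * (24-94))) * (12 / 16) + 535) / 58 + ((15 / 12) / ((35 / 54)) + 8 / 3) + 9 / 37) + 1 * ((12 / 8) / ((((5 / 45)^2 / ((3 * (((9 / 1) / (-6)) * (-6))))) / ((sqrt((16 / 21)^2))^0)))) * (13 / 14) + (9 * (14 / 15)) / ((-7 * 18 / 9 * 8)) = 26794192841 / 8755680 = 3060.21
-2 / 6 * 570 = -190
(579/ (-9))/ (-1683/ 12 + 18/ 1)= 772/ 1467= 0.53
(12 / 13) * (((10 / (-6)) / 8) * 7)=-35 / 26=-1.35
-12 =-12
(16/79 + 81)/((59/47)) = 301505/4661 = 64.69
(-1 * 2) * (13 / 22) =-13 / 11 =-1.18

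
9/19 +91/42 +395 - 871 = -53963/114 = -473.36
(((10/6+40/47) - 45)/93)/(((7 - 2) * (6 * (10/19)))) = -0.03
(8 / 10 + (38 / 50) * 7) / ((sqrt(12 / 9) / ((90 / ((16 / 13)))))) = 17901 * sqrt(3) / 80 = 387.57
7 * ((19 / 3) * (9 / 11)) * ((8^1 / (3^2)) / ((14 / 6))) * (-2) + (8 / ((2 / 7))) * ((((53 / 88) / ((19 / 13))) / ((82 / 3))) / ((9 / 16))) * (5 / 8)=-1396781 / 51414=-27.17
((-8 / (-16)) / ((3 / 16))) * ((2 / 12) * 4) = 1.78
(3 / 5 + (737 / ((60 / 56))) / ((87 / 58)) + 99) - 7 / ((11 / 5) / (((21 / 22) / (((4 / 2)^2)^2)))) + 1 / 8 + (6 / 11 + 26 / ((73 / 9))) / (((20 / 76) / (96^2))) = 1677944098537 / 12719520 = 131918.82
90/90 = 1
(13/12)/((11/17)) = 221/132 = 1.67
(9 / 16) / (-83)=-9 / 1328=-0.01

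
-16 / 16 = -1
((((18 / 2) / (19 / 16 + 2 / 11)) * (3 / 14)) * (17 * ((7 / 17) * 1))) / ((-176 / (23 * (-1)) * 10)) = 621 / 4820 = 0.13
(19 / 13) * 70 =1330 / 13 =102.31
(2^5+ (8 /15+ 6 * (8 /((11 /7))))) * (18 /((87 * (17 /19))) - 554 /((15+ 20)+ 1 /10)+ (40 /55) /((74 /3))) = -11378486945008 /11620702665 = -979.16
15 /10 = 3 /2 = 1.50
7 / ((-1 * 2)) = -7 / 2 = -3.50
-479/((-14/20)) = 4790/7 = 684.29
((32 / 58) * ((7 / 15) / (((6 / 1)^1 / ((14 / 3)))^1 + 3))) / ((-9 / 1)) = -392 / 58725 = -0.01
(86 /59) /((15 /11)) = 946 /885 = 1.07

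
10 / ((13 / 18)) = 180 / 13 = 13.85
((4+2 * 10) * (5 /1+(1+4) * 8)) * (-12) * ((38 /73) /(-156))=41040 /949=43.25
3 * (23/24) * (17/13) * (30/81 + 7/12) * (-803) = -32339219/11232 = -2879.20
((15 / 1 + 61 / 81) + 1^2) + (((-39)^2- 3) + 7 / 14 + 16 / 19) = 4728101 / 3078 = 1536.10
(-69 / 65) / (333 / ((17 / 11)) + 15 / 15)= -51 / 10400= -0.00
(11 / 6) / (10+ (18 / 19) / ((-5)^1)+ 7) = 1045 / 9582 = 0.11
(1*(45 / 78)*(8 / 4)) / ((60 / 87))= 1.67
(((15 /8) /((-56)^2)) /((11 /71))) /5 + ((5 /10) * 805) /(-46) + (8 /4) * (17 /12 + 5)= 3381247 /827904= 4.08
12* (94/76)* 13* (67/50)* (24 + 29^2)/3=7082101/95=74548.43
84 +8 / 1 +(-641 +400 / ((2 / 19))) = 3251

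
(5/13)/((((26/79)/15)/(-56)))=-165900/169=-981.66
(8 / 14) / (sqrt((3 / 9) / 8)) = 8 * sqrt(6) / 7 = 2.80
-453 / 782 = -0.58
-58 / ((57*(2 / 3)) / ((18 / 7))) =-522 / 133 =-3.92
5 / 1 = 5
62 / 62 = 1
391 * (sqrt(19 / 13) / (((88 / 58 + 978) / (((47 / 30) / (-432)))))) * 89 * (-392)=332017259 * sqrt(247) / 85461480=61.06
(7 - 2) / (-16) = -5 / 16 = -0.31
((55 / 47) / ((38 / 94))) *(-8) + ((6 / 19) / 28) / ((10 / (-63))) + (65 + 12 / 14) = 42.63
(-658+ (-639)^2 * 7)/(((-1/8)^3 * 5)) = -1463085568/5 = -292617113.60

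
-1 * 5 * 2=-10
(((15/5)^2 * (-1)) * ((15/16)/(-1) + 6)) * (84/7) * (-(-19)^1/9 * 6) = -13851/2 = -6925.50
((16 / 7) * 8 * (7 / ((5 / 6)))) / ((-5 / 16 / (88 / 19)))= -1081344 / 475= -2276.51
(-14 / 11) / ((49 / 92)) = -184 / 77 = -2.39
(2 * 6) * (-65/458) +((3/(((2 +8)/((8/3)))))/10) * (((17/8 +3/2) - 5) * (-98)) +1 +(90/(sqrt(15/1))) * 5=115381/11450 +30 * sqrt(15)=126.27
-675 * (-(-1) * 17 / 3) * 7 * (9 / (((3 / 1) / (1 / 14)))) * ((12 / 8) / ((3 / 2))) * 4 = -22950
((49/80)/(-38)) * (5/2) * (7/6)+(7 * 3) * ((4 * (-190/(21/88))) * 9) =-4391608663/7296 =-601920.05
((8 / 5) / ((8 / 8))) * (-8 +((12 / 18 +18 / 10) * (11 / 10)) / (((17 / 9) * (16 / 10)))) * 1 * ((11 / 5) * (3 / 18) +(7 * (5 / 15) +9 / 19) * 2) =-32927531 / 484500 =-67.96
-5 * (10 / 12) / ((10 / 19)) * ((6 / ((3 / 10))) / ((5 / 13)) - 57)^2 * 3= -2375 / 4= -593.75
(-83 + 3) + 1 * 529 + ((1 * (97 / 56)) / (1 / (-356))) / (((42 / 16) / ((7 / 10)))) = 29879 / 105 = 284.56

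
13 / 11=1.18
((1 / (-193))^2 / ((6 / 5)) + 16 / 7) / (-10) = -3575939 / 15644580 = -0.23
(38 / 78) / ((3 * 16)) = 0.01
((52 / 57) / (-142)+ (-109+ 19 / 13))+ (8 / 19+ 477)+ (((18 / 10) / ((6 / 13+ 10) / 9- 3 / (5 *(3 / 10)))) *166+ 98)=1432632296 / 12889695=111.15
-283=-283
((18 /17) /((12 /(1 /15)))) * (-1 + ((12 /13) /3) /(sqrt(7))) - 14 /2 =-1191 /170 + 2 * sqrt(7) /7735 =-7.01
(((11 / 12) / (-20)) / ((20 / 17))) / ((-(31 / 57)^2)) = 202521 / 1537600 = 0.13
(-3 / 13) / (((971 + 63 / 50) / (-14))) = 2100 / 631969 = 0.00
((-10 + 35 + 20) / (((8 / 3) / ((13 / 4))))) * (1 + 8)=15795 / 32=493.59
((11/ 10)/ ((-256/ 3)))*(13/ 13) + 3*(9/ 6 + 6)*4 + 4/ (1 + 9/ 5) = 1638169/ 17920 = 91.42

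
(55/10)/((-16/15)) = -5.16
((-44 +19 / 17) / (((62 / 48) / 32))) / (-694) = 279936 / 182869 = 1.53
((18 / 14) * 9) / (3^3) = 3 / 7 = 0.43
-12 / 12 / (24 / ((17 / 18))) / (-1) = 17 / 432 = 0.04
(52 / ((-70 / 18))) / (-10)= 234 / 175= 1.34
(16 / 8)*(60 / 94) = 60 / 47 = 1.28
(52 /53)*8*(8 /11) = 3328 /583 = 5.71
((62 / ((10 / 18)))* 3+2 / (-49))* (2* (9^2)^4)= 7061039739072 / 245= 28820570363.56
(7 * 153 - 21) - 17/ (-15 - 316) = 347567/ 331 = 1050.05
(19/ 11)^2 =361/ 121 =2.98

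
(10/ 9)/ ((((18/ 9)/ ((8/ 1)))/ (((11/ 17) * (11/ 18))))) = 2420/ 1377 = 1.76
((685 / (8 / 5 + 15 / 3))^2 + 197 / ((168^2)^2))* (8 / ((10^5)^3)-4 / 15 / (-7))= 9438936925309591267663405507 / 23001656832000000000000000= 410.36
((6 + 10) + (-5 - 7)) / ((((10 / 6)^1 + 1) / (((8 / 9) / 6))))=2 / 9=0.22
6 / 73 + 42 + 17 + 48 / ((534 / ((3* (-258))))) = -68159 / 6497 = -10.49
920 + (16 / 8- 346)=576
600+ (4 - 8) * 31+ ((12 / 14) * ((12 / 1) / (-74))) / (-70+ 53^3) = 18345522152 / 38541013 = 476.00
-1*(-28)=28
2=2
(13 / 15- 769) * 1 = -11522 / 15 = -768.13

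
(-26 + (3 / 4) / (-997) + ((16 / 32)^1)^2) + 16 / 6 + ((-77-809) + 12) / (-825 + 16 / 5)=-541266361 / 24580038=-22.02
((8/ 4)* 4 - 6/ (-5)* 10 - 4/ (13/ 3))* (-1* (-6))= 1488/ 13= 114.46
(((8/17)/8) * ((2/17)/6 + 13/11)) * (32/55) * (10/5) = 43136/524535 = 0.08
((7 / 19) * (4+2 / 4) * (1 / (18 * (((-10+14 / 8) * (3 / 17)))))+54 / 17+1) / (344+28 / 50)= 1644100 / 137724939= 0.01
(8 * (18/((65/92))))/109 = 1.87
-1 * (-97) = 97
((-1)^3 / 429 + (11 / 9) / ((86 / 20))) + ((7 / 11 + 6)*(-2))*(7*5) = -25692809 / 55341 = -464.26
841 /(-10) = -841 /10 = -84.10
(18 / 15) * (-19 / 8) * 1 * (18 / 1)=-513 / 10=-51.30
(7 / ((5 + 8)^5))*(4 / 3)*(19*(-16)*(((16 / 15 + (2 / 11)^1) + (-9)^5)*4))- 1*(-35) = 338158195417 / 183790035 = 1839.92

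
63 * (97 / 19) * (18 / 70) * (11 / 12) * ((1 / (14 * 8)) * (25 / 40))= 28809 / 68096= 0.42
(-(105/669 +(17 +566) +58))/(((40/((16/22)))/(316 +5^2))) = -4432318/1115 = -3975.17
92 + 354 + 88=534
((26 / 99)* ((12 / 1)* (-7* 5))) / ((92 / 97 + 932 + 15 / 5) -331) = -8827 / 48411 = -0.18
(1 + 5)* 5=30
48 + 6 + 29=83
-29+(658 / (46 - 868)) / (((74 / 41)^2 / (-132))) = 644502 / 187553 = 3.44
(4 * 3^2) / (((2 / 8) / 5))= 720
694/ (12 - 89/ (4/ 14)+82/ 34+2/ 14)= -165172/ 70673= -2.34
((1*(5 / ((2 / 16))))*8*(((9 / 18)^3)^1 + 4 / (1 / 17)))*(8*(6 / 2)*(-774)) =-404956800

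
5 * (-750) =-3750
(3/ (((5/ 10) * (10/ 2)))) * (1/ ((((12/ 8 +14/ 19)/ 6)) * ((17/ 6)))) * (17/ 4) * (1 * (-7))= -14364/ 425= -33.80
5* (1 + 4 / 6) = 25 / 3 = 8.33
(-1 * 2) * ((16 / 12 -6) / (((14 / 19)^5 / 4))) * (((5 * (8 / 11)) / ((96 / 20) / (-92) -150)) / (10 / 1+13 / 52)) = -2847513850 / 7007128821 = -0.41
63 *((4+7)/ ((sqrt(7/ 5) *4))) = 99 *sqrt(35)/ 4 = 146.42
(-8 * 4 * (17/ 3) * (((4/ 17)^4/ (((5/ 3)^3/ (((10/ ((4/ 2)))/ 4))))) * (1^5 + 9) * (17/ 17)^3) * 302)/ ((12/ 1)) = -927744/ 24565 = -37.77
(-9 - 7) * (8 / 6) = -64 / 3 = -21.33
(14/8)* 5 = 35/4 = 8.75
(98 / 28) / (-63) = -0.06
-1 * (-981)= 981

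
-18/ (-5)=18/ 5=3.60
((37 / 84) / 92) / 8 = 37 / 61824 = 0.00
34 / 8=17 / 4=4.25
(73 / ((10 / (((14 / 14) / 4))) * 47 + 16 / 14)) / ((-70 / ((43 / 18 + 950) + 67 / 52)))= -32581433 / 61626240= -0.53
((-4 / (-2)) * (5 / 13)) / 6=5 / 39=0.13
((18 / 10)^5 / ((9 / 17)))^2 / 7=181.99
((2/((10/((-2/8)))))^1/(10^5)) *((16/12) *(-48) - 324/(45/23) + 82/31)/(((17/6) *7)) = 52767/9222500000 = 0.00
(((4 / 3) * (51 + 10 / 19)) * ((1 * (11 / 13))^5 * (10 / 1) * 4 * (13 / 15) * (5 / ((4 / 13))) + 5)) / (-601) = -6435808940 / 225787887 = -28.50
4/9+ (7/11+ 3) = 404/99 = 4.08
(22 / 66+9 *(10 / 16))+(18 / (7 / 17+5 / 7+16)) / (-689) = 100373309 / 16850184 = 5.96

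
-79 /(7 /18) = -1422 /7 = -203.14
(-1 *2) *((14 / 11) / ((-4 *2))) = 7 / 22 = 0.32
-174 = -174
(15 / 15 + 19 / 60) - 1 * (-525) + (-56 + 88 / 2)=514.32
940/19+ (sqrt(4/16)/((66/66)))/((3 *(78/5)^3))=2676475655/54098928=49.47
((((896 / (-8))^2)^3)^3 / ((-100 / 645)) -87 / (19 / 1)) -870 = -4712026540899406775909445297461658731661 / 95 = -49600279377888492377994160000000000000.00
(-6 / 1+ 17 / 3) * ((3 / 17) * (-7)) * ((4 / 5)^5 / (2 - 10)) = -896 / 53125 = -0.02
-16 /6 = -8 /3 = -2.67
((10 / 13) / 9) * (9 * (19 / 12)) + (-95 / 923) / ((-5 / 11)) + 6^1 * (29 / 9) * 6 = 650407 / 5538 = 117.44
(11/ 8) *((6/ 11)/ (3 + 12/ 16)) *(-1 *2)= -2/ 5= -0.40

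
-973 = -973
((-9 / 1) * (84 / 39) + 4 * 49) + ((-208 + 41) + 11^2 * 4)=6417 / 13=493.62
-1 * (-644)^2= -414736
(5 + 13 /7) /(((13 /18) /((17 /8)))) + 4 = 2200 /91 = 24.18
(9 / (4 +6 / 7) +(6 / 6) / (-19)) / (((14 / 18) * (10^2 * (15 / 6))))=10467 / 1130500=0.01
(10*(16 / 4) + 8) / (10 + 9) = 48 / 19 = 2.53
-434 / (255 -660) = 434 / 405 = 1.07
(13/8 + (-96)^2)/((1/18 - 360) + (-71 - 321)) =-663669/54140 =-12.26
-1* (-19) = 19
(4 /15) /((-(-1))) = 4 /15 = 0.27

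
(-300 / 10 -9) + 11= -28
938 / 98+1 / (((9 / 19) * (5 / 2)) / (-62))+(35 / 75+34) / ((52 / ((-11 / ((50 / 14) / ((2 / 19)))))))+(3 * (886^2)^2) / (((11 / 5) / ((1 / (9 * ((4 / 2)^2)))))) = 998852029635888671 / 42792750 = 23341618139.43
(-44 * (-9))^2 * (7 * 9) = 9879408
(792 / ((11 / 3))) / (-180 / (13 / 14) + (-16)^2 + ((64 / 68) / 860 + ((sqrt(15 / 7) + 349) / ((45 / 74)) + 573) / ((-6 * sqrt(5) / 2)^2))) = 49072124625184042200 / 19910974008204426283- 2923021144508400 * sqrt(105) / 19910974008204426283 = 2.46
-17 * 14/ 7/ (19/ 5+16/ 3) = -510/ 137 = -3.72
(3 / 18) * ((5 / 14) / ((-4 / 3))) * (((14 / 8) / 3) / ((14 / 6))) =-5 / 448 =-0.01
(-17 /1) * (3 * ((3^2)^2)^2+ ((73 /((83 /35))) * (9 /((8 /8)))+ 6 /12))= -56328667 /166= -339329.32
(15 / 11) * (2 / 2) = 1.36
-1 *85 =-85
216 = 216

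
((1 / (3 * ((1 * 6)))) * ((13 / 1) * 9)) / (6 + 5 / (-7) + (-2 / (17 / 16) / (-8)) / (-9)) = 13923 / 11266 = 1.24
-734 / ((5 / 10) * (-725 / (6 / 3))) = 2936 / 725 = 4.05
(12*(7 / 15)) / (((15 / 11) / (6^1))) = 24.64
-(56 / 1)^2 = -3136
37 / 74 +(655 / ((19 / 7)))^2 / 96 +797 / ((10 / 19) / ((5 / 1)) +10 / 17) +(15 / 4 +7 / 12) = 35593823 / 20216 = 1760.68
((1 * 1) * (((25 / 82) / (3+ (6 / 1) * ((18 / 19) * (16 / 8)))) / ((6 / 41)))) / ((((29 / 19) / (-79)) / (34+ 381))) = -295884625 / 95004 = -3114.44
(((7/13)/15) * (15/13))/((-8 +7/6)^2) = 252/284089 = 0.00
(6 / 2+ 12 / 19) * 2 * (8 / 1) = 1104 / 19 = 58.11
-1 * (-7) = 7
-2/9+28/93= 22/279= 0.08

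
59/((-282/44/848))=-7806.41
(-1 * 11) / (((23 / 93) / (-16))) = 16368 / 23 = 711.65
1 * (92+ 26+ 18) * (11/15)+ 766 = 12986/15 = 865.73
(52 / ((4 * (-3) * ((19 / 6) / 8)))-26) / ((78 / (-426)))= 3834 / 19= 201.79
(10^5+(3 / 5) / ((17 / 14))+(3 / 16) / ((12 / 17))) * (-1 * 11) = -5984045463 / 5440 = -1100008.36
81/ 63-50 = -341/ 7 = -48.71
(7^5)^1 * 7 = 117649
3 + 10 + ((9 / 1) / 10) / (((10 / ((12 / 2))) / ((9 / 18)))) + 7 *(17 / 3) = 15881 / 300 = 52.94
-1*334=-334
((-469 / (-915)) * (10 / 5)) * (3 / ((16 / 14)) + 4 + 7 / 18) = 47369 / 6588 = 7.19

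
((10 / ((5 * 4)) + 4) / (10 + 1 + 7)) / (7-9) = -1 / 8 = -0.12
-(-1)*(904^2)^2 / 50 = 333920995328 / 25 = 13356839813.12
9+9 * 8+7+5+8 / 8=94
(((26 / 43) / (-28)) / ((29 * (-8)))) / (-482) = -13 / 67318048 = -0.00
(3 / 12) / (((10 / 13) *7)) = 13 / 280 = 0.05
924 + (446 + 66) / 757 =699980 / 757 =924.68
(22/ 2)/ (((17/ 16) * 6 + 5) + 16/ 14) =616/ 701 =0.88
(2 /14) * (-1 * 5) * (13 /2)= -65 /14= -4.64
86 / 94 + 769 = 769.91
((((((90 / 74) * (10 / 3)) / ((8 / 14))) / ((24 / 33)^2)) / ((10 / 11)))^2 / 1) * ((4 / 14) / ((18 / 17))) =5270393975 / 89718784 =58.74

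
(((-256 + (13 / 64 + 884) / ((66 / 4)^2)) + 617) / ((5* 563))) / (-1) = -2115551 / 16349520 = -0.13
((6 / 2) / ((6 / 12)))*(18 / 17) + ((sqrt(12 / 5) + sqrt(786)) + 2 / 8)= 2*sqrt(15) / 5 + 449 / 68 + sqrt(786)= 36.19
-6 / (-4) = 3 / 2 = 1.50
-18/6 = -3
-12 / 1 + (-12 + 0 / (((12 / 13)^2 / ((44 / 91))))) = -24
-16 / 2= -8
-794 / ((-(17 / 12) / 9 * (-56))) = -90.08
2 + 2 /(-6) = 5 /3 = 1.67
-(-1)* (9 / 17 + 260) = 4429 / 17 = 260.53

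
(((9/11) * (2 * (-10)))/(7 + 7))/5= -18/77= -0.23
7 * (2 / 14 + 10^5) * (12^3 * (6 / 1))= 7257610368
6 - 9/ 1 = -3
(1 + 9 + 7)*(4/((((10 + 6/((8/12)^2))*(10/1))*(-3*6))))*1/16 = -17/16920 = -0.00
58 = 58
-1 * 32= -32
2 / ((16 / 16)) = 2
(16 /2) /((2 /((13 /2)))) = 26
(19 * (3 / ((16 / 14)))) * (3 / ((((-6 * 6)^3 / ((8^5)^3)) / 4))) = -36558761623552 / 81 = -451342736093.23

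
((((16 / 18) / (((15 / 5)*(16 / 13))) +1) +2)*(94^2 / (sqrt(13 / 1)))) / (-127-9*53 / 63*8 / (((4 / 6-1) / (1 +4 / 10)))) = 552250*sqrt(13) / 31941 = 62.34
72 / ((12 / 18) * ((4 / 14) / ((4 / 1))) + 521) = 756 / 5471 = 0.14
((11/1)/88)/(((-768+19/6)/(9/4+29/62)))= -1011/2276144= -0.00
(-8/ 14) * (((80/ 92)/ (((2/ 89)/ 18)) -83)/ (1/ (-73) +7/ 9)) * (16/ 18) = -16481648/ 40411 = -407.85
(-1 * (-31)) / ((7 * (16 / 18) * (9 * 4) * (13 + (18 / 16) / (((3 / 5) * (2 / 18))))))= 31 / 6692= 0.00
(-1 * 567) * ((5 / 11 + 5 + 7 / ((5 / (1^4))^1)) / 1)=-213759 / 55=-3886.53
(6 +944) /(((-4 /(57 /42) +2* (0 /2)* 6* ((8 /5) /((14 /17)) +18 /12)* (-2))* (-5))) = 1805 /28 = 64.46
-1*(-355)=355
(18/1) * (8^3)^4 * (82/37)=101429947662336/37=2741349936819.89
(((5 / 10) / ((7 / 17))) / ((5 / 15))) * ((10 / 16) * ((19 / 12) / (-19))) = -85 / 448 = -0.19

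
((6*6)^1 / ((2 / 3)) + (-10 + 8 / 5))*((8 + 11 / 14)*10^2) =280440 / 7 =40062.86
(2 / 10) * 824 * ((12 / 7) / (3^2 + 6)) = 18.83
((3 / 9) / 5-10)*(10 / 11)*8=-2384 / 33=-72.24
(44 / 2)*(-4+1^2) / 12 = -11 / 2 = -5.50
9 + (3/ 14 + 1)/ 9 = 1151/ 126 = 9.13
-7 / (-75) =7 / 75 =0.09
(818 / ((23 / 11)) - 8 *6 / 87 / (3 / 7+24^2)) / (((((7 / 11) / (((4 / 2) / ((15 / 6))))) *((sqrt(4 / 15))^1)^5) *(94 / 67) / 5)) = 47730.59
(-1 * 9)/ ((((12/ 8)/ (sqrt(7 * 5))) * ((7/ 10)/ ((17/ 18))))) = -170 * sqrt(35)/ 21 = -47.89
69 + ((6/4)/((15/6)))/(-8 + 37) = 10008/145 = 69.02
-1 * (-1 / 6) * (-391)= -391 / 6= -65.17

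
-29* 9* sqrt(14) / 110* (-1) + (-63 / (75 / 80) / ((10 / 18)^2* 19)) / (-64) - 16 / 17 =-123083 / 161500 + 261* sqrt(14) / 110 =8.12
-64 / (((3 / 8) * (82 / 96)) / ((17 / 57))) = -139264 / 2337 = -59.59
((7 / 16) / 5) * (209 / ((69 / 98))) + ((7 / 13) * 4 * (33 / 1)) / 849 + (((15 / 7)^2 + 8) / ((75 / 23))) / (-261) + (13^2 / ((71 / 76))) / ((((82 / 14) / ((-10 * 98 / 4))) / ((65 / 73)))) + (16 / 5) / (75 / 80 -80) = -2037354773783396774719 / 303552076427079480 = -6711.71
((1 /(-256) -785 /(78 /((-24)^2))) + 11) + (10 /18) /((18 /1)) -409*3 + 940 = -1637058461 /269568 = -6072.90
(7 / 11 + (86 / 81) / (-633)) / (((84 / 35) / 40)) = 17898250 / 1692009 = 10.58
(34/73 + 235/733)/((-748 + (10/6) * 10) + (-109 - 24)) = -126231/138748837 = -0.00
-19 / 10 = -1.90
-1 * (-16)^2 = -256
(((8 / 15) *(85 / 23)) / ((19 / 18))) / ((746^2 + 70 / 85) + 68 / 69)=20808 / 6201556205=0.00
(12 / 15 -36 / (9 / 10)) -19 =-291 / 5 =-58.20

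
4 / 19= 0.21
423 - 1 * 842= -419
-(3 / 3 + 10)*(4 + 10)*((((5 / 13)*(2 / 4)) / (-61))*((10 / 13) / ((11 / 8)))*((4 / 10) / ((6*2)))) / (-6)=-140 / 92781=-0.00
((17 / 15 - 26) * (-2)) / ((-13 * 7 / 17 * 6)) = -6341 / 4095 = -1.55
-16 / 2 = -8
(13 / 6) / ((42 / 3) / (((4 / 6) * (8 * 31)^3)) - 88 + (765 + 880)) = 99144448 / 71246725695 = 0.00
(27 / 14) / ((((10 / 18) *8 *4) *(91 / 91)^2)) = 243 / 2240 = 0.11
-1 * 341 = -341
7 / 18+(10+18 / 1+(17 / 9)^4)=539561 / 13122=41.12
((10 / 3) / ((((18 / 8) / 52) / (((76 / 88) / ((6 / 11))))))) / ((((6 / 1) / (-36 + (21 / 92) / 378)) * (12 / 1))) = -73624525 / 1207224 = -60.99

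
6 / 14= 3 / 7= 0.43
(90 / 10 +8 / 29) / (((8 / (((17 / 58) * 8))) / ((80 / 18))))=91460 / 7569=12.08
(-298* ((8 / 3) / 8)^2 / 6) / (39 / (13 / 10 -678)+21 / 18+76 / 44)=-22182226 / 11400813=-1.95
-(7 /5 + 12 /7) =-109 /35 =-3.11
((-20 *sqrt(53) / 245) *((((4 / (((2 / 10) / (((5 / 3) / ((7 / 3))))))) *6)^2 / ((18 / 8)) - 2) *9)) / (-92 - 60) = 114.83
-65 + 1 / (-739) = -48036 / 739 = -65.00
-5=-5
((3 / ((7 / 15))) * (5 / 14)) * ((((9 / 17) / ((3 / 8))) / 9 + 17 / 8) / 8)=1425 / 2176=0.65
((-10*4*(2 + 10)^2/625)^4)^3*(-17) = -92870689613638984153638441117057810432/14551915228366851806640625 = -6382025194360.74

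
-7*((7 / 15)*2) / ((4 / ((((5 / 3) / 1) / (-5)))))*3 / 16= 49 / 480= 0.10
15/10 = 3/2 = 1.50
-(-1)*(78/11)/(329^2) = 0.00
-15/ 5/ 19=-3/ 19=-0.16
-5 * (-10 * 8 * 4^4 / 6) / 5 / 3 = 10240 / 9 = 1137.78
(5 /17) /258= 0.00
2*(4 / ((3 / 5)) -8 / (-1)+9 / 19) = 1726 / 57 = 30.28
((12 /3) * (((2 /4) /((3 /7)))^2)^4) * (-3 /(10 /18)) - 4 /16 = -5784241 /77760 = -74.39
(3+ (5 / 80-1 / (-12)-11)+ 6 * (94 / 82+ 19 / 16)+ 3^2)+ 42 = 112469 / 1968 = 57.15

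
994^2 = 988036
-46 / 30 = -1.53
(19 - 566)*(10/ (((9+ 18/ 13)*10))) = -7111/ 135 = -52.67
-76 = -76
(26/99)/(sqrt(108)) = 0.03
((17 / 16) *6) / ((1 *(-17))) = -3 / 8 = -0.38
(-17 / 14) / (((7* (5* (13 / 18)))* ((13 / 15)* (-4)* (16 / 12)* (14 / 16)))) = 1377 / 115934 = 0.01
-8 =-8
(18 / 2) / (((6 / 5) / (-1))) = -15 / 2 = -7.50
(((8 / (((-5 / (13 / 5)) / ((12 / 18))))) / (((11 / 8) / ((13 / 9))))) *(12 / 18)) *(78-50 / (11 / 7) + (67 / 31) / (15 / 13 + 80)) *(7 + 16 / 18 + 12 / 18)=-5034460657408 / 6556534875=-767.85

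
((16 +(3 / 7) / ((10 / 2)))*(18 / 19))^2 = 102697956 / 442225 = 232.23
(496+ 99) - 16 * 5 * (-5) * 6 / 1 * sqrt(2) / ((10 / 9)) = 595+ 2160 * sqrt(2) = 3649.70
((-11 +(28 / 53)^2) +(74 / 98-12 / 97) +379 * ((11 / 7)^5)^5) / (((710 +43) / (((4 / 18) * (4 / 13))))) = 89509608227741985141585993586323352 / 32192545024492132391097718724811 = 2780.45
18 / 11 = 1.64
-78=-78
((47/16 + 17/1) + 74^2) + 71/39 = 3430601/624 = 5497.76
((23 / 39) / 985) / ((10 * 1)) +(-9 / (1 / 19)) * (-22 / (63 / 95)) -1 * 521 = 13853601611 / 2689050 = 5151.86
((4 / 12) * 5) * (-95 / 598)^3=-4286875 / 641541576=-0.01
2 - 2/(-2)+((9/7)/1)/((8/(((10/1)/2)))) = 213/56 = 3.80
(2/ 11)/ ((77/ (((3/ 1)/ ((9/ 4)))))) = 8/ 2541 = 0.00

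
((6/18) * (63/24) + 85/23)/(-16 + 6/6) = -841/2760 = -0.30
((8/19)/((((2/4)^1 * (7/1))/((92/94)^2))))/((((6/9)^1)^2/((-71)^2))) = 384003216/293797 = 1307.04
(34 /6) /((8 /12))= 17 /2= 8.50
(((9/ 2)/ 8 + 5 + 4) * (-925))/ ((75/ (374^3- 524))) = -24678704925/ 4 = -6169676231.25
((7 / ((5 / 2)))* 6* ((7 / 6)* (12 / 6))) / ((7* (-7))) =-4 / 5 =-0.80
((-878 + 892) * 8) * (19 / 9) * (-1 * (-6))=4256 / 3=1418.67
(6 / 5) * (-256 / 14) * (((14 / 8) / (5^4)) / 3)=-64 / 3125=-0.02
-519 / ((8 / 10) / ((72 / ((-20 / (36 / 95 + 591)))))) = 262421451 / 190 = 1381165.53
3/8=0.38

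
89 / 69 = 1.29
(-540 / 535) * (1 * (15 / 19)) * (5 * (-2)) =16200 / 2033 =7.97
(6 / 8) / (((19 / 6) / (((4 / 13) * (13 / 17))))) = 18 / 323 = 0.06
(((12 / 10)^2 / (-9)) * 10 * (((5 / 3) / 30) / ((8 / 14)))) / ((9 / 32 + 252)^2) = -7168 / 2932799805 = -0.00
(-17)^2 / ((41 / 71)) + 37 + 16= 22692 / 41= 553.46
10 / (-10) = -1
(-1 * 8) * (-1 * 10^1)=80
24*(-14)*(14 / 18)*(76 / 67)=-59584 / 201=-296.44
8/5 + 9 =53/5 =10.60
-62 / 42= -31 / 21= -1.48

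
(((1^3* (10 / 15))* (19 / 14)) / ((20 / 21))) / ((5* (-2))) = -19 / 200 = -0.10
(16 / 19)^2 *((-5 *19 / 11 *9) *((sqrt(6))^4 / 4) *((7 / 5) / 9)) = -16128 / 209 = -77.17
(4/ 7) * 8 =32/ 7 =4.57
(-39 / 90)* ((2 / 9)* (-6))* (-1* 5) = -26 / 9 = -2.89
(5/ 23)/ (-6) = -5/ 138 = -0.04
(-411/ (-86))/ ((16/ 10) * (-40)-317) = -137/ 10922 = -0.01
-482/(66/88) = -1928/3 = -642.67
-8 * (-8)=64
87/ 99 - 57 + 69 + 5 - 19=-1.12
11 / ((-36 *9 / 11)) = -121 / 324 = -0.37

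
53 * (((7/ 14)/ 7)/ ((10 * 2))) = 53/ 280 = 0.19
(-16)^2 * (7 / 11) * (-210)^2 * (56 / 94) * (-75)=-165957120000 / 517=-321000232.11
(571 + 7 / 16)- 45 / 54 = 27389 / 48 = 570.60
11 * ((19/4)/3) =209/12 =17.42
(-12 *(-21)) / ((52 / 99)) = 479.77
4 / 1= 4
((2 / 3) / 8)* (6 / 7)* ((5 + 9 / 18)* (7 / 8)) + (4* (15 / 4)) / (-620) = 317 / 992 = 0.32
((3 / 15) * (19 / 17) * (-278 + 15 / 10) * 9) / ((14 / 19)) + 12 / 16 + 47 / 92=-5893573 / 7820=-753.65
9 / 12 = 3 / 4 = 0.75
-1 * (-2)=2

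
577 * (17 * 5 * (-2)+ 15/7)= -677975/7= -96853.57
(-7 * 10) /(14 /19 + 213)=-1330 /4061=-0.33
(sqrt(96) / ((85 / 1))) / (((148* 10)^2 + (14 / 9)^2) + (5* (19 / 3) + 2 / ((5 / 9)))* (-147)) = 324* sqrt(6) / 15045227443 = 0.00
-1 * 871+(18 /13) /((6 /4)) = -11311 /13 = -870.08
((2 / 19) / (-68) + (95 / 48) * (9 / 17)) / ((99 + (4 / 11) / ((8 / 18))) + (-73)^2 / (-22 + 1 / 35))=-0.01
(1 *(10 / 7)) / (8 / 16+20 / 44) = 220 / 147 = 1.50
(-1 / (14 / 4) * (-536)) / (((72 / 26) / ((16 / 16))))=3484 / 63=55.30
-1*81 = -81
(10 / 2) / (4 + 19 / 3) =15 / 31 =0.48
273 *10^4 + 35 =2730035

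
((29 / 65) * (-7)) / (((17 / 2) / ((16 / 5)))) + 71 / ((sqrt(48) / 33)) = 337.01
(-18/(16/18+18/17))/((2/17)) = -23409/298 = -78.55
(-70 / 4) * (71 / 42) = -355 / 12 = -29.58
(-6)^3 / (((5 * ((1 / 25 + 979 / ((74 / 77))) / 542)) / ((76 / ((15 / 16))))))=-3511535616 / 1884649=-1863.23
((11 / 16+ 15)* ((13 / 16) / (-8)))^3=-34741712447 / 8589934592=-4.04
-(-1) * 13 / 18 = 13 / 18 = 0.72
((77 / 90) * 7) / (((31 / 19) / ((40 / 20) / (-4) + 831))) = 17010301 / 5580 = 3048.44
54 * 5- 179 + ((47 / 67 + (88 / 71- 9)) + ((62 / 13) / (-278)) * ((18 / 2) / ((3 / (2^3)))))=718008541 / 8595899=83.53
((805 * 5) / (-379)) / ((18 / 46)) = -92575 / 3411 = -27.14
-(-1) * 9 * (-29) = -261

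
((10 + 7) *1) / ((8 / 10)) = 85 / 4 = 21.25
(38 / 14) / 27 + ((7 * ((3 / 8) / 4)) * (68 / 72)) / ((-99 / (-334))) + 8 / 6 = 234503 / 66528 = 3.52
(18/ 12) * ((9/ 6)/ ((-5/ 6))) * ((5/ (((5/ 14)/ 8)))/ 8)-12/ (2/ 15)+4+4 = -599/ 5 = -119.80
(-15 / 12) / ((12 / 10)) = -25 / 24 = -1.04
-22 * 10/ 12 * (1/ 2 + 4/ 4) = -55/ 2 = -27.50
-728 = -728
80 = 80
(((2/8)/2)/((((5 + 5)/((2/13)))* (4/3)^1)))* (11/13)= 33/27040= 0.00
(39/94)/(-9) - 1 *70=-19753/282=-70.05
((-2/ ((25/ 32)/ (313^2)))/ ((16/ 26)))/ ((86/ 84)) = -427928592/ 1075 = -398073.11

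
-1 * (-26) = 26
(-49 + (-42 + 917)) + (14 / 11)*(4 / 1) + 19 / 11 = 9161 / 11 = 832.82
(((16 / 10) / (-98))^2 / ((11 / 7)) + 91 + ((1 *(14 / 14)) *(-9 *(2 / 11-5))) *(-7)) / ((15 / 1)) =-6682778 / 471625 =-14.17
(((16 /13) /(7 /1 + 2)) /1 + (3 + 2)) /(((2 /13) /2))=601 /9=66.78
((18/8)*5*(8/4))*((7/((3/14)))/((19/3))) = 2205/19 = 116.05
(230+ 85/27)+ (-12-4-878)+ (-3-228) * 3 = -36554/27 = -1353.85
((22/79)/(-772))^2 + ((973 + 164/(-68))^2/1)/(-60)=-4219348813315031/268736486404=-15700.69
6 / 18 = 1 / 3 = 0.33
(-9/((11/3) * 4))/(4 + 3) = -27/308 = -0.09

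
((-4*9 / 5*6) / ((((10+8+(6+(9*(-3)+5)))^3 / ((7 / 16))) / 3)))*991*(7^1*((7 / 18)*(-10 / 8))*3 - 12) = 99830367 / 640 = 155984.95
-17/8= -2.12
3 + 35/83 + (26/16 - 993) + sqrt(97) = -656001/664 + sqrt(97) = -978.10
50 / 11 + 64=754 / 11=68.55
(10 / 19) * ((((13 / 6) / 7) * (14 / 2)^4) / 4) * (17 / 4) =379015 / 912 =415.59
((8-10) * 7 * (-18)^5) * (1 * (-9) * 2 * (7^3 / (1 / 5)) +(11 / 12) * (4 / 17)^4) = -68206040198642304 / 83521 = -816633423913.06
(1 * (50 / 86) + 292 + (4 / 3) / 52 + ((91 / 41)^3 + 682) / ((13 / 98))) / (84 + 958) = 318786213724 / 60217449357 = 5.29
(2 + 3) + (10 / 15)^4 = 421 / 81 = 5.20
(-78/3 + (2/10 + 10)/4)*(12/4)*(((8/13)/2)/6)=-469/130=-3.61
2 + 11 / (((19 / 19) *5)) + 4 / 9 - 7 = -106 / 45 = -2.36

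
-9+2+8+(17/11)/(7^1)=94/77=1.22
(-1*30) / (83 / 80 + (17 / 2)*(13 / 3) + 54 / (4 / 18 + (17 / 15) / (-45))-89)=-957600 / 7115957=-0.13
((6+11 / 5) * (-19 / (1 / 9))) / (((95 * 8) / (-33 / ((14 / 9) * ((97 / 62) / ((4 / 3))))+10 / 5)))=2014371 / 67900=29.67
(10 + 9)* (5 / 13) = 95 / 13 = 7.31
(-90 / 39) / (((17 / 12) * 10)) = -36 / 221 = -0.16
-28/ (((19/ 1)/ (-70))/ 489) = 958440/ 19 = 50444.21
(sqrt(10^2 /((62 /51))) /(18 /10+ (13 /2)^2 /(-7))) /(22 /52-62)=18200 * sqrt(3162) /29431183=0.03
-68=-68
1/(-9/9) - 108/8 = -29/2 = -14.50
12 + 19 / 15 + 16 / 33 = 2269 / 165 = 13.75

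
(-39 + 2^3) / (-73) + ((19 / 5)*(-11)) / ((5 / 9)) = -136538 / 1825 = -74.82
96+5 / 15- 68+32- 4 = 169 / 3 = 56.33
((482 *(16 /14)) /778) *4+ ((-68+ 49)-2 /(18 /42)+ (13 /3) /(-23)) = -3949930 /187887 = -21.02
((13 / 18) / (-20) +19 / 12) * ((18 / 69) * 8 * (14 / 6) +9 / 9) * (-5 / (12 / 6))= -8355 / 368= -22.70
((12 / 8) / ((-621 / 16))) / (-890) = 4 / 92115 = 0.00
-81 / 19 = -4.26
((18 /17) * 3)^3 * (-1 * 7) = -1102248 /4913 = -224.35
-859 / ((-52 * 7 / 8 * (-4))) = -859 / 182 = -4.72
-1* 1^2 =-1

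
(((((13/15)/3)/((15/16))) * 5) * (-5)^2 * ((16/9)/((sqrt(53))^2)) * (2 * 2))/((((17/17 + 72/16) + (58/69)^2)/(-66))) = -1549250560/28190223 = -54.96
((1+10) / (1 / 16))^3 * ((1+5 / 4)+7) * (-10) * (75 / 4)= -9455424000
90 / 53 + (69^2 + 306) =268641 / 53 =5068.70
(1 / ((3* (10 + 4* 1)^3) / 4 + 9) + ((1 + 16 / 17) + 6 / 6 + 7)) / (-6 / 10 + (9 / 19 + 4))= 8296825 / 3232788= 2.57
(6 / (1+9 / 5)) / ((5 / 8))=24 / 7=3.43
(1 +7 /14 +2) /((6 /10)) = 35 /6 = 5.83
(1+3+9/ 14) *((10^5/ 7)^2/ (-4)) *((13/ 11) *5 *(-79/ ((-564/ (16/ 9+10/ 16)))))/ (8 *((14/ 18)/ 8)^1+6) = -2255588867187500/ 32451573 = -69506303.04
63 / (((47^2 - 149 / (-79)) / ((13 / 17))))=21567 / 989740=0.02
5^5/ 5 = 625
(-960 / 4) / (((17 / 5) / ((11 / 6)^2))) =-12100 / 51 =-237.25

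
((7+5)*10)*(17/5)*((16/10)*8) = 5222.40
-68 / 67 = -1.01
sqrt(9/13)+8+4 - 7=3 * sqrt(13)/13+5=5.83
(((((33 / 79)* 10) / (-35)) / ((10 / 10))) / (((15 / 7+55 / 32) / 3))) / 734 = -3168 / 25078945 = -0.00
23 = 23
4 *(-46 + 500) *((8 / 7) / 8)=1816 / 7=259.43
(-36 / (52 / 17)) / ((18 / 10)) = -85 / 13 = -6.54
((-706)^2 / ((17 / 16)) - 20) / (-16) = -1993659 / 68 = -29318.51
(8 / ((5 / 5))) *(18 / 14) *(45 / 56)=405 / 49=8.27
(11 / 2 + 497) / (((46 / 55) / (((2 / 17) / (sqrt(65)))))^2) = 0.15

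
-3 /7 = -0.43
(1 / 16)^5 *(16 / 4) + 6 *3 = 4718593 / 262144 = 18.00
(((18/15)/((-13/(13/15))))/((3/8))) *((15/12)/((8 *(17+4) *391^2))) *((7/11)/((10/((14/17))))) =-7/12864936150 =-0.00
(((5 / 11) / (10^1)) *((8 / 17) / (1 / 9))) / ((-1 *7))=-36 / 1309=-0.03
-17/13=-1.31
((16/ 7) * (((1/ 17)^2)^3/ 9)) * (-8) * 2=-256/ 1520666847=-0.00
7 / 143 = 0.05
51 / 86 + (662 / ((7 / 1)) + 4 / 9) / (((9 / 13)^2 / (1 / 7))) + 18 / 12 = 46715152 / 1536003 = 30.41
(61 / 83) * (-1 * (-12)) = 732 / 83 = 8.82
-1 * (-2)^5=32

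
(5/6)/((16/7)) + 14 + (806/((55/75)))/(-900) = 69397/5280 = 13.14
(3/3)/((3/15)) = 5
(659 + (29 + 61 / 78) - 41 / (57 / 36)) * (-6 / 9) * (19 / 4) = -982399 / 468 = -2099.14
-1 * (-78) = 78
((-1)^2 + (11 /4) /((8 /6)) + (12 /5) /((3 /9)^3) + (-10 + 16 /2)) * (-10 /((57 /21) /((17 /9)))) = -627011 /1368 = -458.34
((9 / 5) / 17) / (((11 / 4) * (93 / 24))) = 288 / 28985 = 0.01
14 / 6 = 7 / 3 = 2.33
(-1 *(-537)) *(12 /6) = 1074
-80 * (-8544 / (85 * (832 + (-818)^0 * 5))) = 45568 / 4743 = 9.61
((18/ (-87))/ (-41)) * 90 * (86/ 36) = 1290/ 1189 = 1.08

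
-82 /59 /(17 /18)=-1476 /1003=-1.47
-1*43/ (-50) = 43/ 50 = 0.86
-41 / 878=-0.05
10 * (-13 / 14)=-65 / 7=-9.29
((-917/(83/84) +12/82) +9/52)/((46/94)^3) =-17044328402379/2153023652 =-7916.46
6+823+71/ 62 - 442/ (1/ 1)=24065/ 62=388.15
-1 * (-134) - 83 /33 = 4339 /33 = 131.48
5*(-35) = -175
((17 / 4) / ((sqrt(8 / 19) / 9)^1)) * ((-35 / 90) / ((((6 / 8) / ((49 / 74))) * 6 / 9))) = -5831 * sqrt(38) / 1184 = -30.36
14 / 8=1.75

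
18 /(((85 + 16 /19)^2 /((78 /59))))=506844 /156949499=0.00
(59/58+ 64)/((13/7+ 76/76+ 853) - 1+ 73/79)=231707/3049814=0.08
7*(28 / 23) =196 / 23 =8.52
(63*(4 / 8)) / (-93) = -21 / 62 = -0.34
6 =6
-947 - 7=-954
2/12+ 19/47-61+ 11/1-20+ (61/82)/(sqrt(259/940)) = -19579/282+ 61 * sqrt(60865)/10619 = -68.01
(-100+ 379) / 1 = 279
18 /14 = 9 /7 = 1.29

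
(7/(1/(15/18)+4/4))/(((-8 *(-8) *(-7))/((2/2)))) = -5/704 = -0.01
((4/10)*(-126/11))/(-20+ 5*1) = 84/275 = 0.31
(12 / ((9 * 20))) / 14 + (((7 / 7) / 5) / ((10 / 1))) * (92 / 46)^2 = 89 / 1050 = 0.08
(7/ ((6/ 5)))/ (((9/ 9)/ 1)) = 35/ 6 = 5.83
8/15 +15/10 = 61/30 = 2.03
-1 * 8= -8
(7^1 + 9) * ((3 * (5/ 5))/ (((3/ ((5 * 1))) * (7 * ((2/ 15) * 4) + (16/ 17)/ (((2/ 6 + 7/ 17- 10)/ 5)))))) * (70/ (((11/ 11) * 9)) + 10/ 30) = 861400/ 4281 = 201.21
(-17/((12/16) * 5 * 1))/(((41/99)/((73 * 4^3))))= -10483968/205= -51141.31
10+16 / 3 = 46 / 3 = 15.33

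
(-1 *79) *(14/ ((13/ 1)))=-85.08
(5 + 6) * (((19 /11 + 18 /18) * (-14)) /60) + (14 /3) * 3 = 7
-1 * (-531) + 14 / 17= 531.82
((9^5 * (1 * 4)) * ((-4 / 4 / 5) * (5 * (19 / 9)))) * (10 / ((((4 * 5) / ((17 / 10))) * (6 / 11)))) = -7770411 / 10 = -777041.10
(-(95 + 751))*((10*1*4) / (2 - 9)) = 33840 / 7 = 4834.29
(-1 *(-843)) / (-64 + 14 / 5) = -1405 / 102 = -13.77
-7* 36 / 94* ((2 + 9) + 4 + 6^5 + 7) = -982548 / 47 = -20905.28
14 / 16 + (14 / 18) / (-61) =3787 / 4392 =0.86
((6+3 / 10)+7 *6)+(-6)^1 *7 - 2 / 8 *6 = 24 / 5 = 4.80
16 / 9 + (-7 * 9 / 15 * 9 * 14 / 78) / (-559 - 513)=1118849 / 627120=1.78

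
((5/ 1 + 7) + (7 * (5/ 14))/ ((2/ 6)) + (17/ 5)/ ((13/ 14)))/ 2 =3011/ 260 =11.58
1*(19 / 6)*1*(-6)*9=-171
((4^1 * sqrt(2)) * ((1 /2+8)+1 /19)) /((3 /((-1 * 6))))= -1300 * sqrt(2) /19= -96.76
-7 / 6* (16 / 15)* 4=-224 / 45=-4.98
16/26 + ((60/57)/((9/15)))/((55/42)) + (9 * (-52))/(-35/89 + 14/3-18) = 358973932/9957805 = 36.05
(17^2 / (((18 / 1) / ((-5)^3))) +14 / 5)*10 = -180373 / 9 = -20041.44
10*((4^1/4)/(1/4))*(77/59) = 3080/59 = 52.20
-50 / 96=-25 / 48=-0.52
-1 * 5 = -5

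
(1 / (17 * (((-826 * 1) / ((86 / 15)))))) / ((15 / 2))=-0.00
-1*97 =-97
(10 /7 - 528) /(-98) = 1843 /343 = 5.37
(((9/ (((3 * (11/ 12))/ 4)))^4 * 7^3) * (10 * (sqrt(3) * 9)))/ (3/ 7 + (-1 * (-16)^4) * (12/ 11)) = -30971581562880 * sqrt(3)/ 2442381007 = -21963.96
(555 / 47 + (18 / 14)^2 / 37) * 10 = 10100220 / 85211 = 118.53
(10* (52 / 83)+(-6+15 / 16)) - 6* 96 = -763331 / 1328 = -574.80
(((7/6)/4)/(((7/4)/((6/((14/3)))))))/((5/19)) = 57/70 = 0.81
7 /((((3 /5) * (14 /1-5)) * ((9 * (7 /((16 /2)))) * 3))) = 40 /729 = 0.05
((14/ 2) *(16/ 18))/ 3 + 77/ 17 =3031/ 459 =6.60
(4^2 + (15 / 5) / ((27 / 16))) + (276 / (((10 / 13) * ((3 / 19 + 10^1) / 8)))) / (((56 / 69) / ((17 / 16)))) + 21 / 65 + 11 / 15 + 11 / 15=2462717539 / 6322680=389.51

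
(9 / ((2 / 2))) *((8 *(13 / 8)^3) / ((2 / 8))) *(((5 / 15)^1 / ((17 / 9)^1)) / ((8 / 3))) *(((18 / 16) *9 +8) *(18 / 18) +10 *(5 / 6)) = 37667565 / 17408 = 2163.81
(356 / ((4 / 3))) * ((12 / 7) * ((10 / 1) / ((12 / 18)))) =48060 / 7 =6865.71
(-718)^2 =515524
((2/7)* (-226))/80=-0.81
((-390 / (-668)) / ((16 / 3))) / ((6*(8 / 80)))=975 / 5344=0.18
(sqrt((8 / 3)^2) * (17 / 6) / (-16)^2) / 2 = 17 / 1152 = 0.01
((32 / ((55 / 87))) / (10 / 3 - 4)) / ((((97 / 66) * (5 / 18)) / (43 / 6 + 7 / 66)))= -7216128 / 5335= -1352.60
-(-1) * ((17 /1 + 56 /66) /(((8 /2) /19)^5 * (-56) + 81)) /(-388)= -1458422311 /2567287466700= -0.00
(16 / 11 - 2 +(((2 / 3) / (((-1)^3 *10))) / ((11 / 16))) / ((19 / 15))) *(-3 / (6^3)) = 65 / 7524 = 0.01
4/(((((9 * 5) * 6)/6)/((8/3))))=32/135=0.24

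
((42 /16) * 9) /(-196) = -0.12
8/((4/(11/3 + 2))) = 34/3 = 11.33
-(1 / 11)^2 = -1 / 121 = -0.01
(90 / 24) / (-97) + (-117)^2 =5311317 / 388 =13688.96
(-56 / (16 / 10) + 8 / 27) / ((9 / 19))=-17803 / 243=-73.26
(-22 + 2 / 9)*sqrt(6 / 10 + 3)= -196*sqrt(10) / 15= -41.32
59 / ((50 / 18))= 531 / 25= 21.24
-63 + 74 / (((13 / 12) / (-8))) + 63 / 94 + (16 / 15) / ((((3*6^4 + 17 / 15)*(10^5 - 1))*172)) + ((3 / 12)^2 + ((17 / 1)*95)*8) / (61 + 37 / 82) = -2462397270554800439005 / 6178510083912503688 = -398.54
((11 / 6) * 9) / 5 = 33 / 10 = 3.30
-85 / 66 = -1.29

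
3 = 3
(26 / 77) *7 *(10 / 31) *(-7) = -1820 / 341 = -5.34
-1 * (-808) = 808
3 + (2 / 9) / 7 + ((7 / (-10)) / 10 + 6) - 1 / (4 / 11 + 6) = 55469 / 6300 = 8.80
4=4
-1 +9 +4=12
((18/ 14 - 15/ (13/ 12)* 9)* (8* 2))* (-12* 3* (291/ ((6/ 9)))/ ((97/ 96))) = 30688368.53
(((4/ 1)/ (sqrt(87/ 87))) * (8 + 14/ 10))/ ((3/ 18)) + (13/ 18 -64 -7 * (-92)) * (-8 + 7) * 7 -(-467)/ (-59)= -20429539/ 5310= -3847.37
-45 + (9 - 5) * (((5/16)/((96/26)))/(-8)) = -69185/1536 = -45.04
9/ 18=0.50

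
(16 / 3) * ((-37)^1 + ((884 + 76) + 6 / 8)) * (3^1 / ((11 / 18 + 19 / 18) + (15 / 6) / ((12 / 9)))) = 4173.18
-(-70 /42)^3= 125 /27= 4.63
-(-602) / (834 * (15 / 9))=301 / 695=0.43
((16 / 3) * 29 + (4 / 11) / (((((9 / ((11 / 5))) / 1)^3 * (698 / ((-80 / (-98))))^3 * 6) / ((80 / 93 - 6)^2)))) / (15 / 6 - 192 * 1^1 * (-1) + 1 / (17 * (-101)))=50243075732747133179902624 / 63182644188929833158757593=0.80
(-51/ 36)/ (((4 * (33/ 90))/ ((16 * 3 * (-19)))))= 9690/ 11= 880.91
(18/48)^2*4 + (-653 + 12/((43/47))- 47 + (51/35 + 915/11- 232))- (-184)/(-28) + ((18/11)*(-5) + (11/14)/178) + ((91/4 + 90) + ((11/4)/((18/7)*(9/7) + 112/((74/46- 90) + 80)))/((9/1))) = -735.71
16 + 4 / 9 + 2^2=184 / 9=20.44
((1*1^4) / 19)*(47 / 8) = 47 / 152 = 0.31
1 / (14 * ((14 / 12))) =3 / 49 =0.06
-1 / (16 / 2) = -1 / 8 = -0.12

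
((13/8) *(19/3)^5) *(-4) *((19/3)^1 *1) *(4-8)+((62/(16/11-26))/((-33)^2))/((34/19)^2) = 77770604929907/46349820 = 1677905.22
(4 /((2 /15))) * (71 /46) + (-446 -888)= -1287.70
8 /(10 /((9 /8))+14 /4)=144 /223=0.65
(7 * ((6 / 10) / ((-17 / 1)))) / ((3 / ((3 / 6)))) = -7 / 170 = -0.04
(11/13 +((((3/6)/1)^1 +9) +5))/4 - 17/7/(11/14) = 853/1144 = 0.75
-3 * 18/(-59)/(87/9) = 0.09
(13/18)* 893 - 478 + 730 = 16145/18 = 896.94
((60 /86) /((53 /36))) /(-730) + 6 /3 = 332626 /166367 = 2.00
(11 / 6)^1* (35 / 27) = 2.38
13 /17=0.76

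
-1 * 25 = -25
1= 1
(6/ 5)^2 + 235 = 5911/ 25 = 236.44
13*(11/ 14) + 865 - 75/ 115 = 281609/ 322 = 874.56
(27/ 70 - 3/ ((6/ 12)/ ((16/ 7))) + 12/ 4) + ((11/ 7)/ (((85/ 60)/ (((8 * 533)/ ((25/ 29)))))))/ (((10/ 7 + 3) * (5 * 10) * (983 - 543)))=-236839737/ 23056250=-10.27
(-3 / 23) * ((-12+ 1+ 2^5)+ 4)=-75 / 23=-3.26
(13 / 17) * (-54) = -702 / 17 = -41.29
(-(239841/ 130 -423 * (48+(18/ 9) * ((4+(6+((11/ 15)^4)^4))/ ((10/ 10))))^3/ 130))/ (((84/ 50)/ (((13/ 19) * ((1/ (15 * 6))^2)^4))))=4183017763395139083167673777598498214871350914920814588325574031/ 43265415958530123481248014520813001126953167840838432312011718750000000000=0.00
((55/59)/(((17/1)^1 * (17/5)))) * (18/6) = 825/17051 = 0.05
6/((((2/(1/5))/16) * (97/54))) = 2592/485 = 5.34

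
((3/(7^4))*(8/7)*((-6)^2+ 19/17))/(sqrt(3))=5048*sqrt(3)/285719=0.03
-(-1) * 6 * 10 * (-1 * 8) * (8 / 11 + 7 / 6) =-10000 / 11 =-909.09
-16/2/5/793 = -8/3965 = -0.00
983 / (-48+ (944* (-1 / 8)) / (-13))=-12779 / 506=-25.25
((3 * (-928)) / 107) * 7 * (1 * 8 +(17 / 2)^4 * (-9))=915401298 / 107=8555152.32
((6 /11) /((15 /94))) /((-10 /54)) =-5076 /275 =-18.46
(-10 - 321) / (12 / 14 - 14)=2317 / 92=25.18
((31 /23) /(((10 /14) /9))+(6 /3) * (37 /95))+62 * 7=987099 /2185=451.76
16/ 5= 3.20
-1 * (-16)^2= -256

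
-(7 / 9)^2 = -49 / 81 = -0.60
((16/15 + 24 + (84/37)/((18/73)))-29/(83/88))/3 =162466/138195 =1.18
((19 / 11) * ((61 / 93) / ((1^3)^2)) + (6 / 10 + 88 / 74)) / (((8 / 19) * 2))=2626883 / 757020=3.47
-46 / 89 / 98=-23 / 4361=-0.01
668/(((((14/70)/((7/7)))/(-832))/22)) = -61135360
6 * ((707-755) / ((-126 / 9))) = 144 / 7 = 20.57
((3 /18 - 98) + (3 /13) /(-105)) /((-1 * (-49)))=-267091 /133770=-2.00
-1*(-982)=982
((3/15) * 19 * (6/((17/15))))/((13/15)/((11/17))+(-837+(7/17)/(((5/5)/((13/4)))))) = -225720/9361097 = -0.02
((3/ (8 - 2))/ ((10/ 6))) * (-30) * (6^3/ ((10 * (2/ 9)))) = -4374/ 5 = -874.80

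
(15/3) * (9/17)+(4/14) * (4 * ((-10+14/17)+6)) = -117/119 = -0.98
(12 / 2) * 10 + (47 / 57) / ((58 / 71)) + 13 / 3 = 216023 / 3306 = 65.34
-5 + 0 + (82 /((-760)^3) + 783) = 170761663959 /219488000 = 778.00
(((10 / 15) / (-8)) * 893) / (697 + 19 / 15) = -4465 / 41896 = -0.11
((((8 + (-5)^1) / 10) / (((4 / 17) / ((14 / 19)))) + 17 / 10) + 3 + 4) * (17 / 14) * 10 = 62271 / 532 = 117.05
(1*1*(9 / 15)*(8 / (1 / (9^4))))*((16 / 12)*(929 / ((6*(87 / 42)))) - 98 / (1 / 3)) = -887432112 / 145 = -6120221.46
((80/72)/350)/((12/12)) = 1/315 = 0.00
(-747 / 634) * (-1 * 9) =6723 / 634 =10.60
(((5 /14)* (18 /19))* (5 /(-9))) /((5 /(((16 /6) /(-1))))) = 40 /399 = 0.10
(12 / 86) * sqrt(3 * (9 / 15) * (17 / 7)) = 18 * sqrt(595) / 1505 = 0.29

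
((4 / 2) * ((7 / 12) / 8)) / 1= 7 / 48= 0.15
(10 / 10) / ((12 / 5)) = 5 / 12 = 0.42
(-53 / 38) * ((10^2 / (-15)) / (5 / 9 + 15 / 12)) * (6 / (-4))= -7.72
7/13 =0.54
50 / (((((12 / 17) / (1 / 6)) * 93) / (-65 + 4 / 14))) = -64175 / 7812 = -8.21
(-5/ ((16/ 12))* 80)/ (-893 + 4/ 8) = 40/ 119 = 0.34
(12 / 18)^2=4 / 9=0.44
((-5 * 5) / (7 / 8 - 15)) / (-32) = -25 / 452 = -0.06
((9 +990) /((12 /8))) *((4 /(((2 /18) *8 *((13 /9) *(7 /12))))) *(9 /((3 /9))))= 8739252 /91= 96035.74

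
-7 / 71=-0.10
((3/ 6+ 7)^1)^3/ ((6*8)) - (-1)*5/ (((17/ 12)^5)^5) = 6492566374678474717989961070935605/ 738640308780595504504264958855296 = 8.79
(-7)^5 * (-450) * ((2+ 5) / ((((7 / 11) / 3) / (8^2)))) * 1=15973372800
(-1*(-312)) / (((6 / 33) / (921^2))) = 1455581556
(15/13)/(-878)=-15/11414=-0.00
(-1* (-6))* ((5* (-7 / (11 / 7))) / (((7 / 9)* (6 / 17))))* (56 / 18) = -1514.55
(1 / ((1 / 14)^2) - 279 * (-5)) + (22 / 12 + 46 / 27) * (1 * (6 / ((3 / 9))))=4964 / 3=1654.67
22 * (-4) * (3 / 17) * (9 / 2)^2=-5346 / 17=-314.47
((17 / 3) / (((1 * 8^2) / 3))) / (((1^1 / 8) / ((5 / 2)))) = 85 / 16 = 5.31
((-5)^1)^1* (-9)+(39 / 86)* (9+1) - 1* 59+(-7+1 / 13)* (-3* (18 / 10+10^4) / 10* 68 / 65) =3946390957 / 181675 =21722.26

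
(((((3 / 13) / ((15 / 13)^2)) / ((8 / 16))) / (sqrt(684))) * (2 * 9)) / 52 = sqrt(19) / 950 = 0.00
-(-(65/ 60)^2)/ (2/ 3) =169/ 96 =1.76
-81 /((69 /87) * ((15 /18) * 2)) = -61.28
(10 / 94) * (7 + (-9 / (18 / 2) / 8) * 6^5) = -4825 / 47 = -102.66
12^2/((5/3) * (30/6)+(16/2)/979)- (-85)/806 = 342962383/19746194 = 17.37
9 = 9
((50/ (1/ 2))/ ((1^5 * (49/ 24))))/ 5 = 480/ 49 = 9.80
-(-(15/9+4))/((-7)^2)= 17/147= 0.12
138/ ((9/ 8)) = 368/ 3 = 122.67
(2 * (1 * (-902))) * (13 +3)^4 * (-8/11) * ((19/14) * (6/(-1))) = -4901044224/7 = -700149174.86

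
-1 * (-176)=176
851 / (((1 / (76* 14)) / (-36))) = -32596704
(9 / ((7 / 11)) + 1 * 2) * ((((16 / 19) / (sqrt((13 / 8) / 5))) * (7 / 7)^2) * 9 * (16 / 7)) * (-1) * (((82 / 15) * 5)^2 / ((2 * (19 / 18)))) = -3501213696 * sqrt(130) / 229957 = -173597.58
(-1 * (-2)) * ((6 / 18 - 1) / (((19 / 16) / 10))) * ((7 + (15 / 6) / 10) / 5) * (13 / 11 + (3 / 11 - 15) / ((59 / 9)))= 641248 / 36993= 17.33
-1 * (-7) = 7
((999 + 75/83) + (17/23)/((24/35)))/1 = 45860969/45816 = 1000.98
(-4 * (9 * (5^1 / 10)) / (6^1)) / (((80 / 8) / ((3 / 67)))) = -9 / 670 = -0.01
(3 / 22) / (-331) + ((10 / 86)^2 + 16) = 215607191 / 13464418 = 16.01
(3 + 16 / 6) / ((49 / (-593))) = -10081 / 147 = -68.58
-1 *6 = -6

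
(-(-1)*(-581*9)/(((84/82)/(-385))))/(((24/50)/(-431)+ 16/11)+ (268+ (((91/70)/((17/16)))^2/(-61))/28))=11497663941623475/1576441936976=7293.43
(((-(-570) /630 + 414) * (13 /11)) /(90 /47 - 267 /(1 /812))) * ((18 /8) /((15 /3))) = -5323643 /5230711640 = -0.00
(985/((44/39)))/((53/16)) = 153660/583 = 263.57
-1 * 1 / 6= -1 / 6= -0.17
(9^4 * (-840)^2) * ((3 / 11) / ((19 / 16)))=222213196800 / 209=1063221037.32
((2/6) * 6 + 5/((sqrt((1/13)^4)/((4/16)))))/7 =853/28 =30.46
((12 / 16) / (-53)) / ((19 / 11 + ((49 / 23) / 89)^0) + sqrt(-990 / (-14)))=-0.00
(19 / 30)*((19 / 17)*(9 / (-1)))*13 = -14079 / 170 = -82.82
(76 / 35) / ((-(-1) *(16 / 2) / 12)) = 114 / 35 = 3.26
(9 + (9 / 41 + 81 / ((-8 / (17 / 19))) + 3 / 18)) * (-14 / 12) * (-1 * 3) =1.14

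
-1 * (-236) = 236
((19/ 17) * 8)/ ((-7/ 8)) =-1216/ 119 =-10.22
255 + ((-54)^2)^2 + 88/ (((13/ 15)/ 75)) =110642043/ 13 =8510926.38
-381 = -381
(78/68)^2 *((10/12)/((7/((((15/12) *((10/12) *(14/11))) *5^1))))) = 1.04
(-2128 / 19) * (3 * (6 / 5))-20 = -2116 / 5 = -423.20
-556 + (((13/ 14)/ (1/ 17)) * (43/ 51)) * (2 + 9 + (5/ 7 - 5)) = -137191/ 294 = -466.64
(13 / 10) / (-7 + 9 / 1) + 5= 113 / 20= 5.65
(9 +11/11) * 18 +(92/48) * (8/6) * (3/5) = 2723/15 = 181.53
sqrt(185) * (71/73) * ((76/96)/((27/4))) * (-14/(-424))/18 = 9443 * sqrt(185)/45128016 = 0.00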